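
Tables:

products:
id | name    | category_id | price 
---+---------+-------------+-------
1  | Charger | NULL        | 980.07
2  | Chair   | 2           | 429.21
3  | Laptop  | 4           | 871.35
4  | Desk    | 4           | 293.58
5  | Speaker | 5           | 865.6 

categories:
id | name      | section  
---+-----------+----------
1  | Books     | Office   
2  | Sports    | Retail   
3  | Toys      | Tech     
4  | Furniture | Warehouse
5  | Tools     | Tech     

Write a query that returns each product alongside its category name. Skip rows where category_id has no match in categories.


INNER JOIN keeps only products rows whose category_id matches an id in categories. Walk through each product:
  - product 1 (Charger): category_id=NULL, no match -> dropped
  - product 2 (Chair): category_id=2 -> matches Sports
  - product 3 (Laptop): category_id=4 -> matches Furniture
  - product 4 (Desk): category_id=4 -> matches Furniture
  - product 5 (Speaker): category_id=5 -> matches Tools
So 1 of 5 rows is dropped.

SQL:
SELECT a.name, b.name AS category
FROM products a
INNER JOIN categories b ON a.category_id = b.id

Result:
name    | category 
--------+----------
Chair   | Sports   
Laptop  | Furniture
Desk    | Furniture
Speaker | Tools    


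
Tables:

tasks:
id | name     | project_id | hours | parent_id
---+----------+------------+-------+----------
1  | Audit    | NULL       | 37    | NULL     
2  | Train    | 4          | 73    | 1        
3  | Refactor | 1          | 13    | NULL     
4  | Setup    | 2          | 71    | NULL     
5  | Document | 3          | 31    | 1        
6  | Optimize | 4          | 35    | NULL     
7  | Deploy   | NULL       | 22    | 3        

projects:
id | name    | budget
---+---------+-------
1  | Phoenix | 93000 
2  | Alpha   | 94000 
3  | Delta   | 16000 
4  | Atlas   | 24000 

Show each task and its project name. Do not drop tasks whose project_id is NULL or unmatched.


LEFT JOIN keeps every row from tasks (the left table); where project_id has no match in projects, the project columns become NULL. Walk through each task:
  - task 1 (Audit): project_id=NULL, no match -> kept with NULL
  - task 2 (Train): project_id=4 -> matches Atlas
  - task 3 (Refactor): project_id=1 -> matches Phoenix
  - task 4 (Setup): project_id=2 -> matches Alpha
  - task 5 (Document): project_id=3 -> matches Delta
  - task 6 (Optimize): project_id=4 -> matches Atlas
  - task 7 (Deploy): project_id=NULL, no match -> kept with NULL
All 7 rows appear; 2 have NULL project.

SQL:
SELECT a.name, b.name AS project
FROM tasks a
LEFT JOIN projects b ON a.project_id = b.id

Result:
name     | project
---------+--------
Audit    | NULL   
Train    | Atlas  
Refactor | Phoenix
Setup    | Alpha  
Document | Delta  
Optimize | Atlas  
Deploy   | NULL   


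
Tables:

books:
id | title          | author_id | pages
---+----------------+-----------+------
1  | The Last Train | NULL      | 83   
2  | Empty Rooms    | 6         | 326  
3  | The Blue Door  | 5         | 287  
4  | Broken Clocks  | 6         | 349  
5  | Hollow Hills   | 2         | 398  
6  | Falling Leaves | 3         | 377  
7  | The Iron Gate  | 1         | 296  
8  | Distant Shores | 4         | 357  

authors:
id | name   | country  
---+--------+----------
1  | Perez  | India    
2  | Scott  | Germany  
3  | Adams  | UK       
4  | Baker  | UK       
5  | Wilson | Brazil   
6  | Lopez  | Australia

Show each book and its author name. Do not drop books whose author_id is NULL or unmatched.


LEFT JOIN keeps every row from books (the left table); where author_id has no match in authors, the author columns become NULL. Walk through each book:
  - book 1 (The Last Train): author_id=NULL, no match -> kept with NULL
  - book 2 (Empty Rooms): author_id=6 -> matches Lopez
  - book 3 (The Blue Door): author_id=5 -> matches Wilson
  - book 4 (Broken Clocks): author_id=6 -> matches Lopez
  - book 5 (Hollow Hills): author_id=2 -> matches Scott
  - book 6 (Falling Leaves): author_id=3 -> matches Adams
  - book 7 (The Iron Gate): author_id=1 -> matches Perez
  - book 8 (Distant Shores): author_id=4 -> matches Baker
All 8 rows appear; 1 has NULL author.

SQL:
SELECT a.title, b.name AS author
FROM books a
LEFT JOIN authors b ON a.author_id = b.id

Result:
title          | author
---------------+-------
The Last Train | NULL  
Empty Rooms    | Lopez 
The Blue Door  | Wilson
Broken Clocks  | Lopez 
Hollow Hills   | Scott 
Falling Leaves | Adams 
The Iron Gate  | Perez 
Distant Shores | Baker 


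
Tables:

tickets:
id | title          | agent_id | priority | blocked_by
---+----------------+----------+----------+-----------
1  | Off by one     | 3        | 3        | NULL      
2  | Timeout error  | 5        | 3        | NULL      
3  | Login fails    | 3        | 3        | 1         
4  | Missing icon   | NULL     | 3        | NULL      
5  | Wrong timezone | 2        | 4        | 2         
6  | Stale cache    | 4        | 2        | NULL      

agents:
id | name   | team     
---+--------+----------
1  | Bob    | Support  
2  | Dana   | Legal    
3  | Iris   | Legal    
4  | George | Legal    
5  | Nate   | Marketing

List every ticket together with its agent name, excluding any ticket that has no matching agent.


INNER JOIN keeps only tickets rows whose agent_id matches an id in agents. Walk through each ticket:
  - ticket 1 (Off by one): agent_id=3 -> matches Iris
  - ticket 2 (Timeout error): agent_id=5 -> matches Nate
  - ticket 3 (Login fails): agent_id=3 -> matches Iris
  - ticket 4 (Missing icon): agent_id=NULL, no match -> dropped
  - ticket 5 (Wrong timezone): agent_id=2 -> matches Dana
  - ticket 6 (Stale cache): agent_id=4 -> matches George
So 1 of 6 rows is dropped.

SQL:
SELECT a.title, b.name AS agent
FROM tickets a
INNER JOIN agents b ON a.agent_id = b.id

Result:
title          | agent 
---------------+-------
Off by one     | Iris  
Timeout error  | Nate  
Login fails    | Iris  
Wrong timezone | Dana  
Stale cache    | George


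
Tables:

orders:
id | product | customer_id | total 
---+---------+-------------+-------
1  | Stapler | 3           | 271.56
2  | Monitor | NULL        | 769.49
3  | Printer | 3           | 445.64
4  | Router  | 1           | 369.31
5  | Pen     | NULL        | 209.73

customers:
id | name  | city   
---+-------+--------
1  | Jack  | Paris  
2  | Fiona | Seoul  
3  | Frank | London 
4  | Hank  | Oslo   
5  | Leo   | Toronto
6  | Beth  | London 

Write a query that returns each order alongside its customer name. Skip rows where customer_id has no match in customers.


INNER JOIN keeps only orders rows whose customer_id matches an id in customers. Walk through each order:
  - order 1 (Stapler): customer_id=3 -> matches Frank
  - order 2 (Monitor): customer_id=NULL, no match -> dropped
  - order 3 (Printer): customer_id=3 -> matches Frank
  - order 4 (Router): customer_id=1 -> matches Jack
  - order 5 (Pen): customer_id=NULL, no match -> dropped
So 2 of 5 rows are dropped.

SQL:
SELECT a.product, b.name AS customer
FROM orders a
INNER JOIN customers b ON a.customer_id = b.id

Result:
product | customer
--------+---------
Stapler | Frank   
Printer | Frank   
Router  | Jack    


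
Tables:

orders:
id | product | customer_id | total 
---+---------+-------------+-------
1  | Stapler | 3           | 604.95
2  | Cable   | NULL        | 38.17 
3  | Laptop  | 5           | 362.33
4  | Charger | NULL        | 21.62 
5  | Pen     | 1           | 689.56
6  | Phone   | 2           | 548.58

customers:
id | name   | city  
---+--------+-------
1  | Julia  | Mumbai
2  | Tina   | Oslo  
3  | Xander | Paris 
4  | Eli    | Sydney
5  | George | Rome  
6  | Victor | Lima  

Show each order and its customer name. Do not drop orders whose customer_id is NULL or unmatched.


LEFT JOIN keeps every row from orders (the left table); where customer_id has no match in customers, the customer columns become NULL. Walk through each order:
  - order 1 (Stapler): customer_id=3 -> matches Xander
  - order 2 (Cable): customer_id=NULL, no match -> kept with NULL
  - order 3 (Laptop): customer_id=5 -> matches George
  - order 4 (Charger): customer_id=NULL, no match -> kept with NULL
  - order 5 (Pen): customer_id=1 -> matches Julia
  - order 6 (Phone): customer_id=2 -> matches Tina
All 6 rows appear; 2 have NULL customer.

SQL:
SELECT a.product, b.name AS customer
FROM orders a
LEFT JOIN customers b ON a.customer_id = b.id

Result:
product | customer
--------+---------
Stapler | Xander  
Cable   | NULL    
Laptop  | George  
Charger | NULL    
Pen     | Julia   
Phone   | Tina    


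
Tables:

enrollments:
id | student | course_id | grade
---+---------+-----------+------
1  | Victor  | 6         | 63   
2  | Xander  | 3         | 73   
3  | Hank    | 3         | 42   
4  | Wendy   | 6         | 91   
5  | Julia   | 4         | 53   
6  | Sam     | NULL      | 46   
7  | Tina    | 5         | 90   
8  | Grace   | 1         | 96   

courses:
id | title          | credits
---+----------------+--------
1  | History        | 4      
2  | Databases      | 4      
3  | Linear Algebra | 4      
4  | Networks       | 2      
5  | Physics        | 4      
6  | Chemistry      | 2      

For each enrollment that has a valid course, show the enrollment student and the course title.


INNER JOIN keeps only enrollments rows whose course_id matches an id in courses. Walk through each enrollment:
  - enrollment 1 (Victor): course_id=6 -> matches Chemistry
  - enrollment 2 (Xander): course_id=3 -> matches Linear Algebra
  - enrollment 3 (Hank): course_id=3 -> matches Linear Algebra
  - enrollment 4 (Wendy): course_id=6 -> matches Chemistry
  - enrollment 5 (Julia): course_id=4 -> matches Networks
  - enrollment 6 (Sam): course_id=NULL, no match -> dropped
  - enrollment 7 (Tina): course_id=5 -> matches Physics
  - enrollment 8 (Grace): course_id=1 -> matches History
So 1 of 8 rows is dropped.

SQL:
SELECT a.student, b.title AS course
FROM enrollments a
INNER JOIN courses b ON a.course_id = b.id

Result:
student | course        
--------+---------------
Victor  | Chemistry     
Xander  | Linear Algebra
Hank    | Linear Algebra
Wendy   | Chemistry     
Julia   | Networks      
Tina    | Physics       
Grace   | History       


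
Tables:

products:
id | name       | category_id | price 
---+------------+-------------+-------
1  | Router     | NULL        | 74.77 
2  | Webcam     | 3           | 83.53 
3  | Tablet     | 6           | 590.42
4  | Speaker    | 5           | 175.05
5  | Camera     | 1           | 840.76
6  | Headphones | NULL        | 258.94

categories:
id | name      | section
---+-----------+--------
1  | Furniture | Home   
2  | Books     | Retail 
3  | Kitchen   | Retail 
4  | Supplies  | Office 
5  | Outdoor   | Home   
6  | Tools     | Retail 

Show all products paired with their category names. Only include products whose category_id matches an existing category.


INNER JOIN keeps only products rows whose category_id matches an id in categories. Walk through each product:
  - product 1 (Router): category_id=NULL, no match -> dropped
  - product 2 (Webcam): category_id=3 -> matches Kitchen
  - product 3 (Tablet): category_id=6 -> matches Tools
  - product 4 (Speaker): category_id=5 -> matches Outdoor
  - product 5 (Camera): category_id=1 -> matches Furniture
  - product 6 (Headphones): category_id=NULL, no match -> dropped
So 2 of 6 rows are dropped.

SQL:
SELECT a.name, b.name AS category
FROM products a
INNER JOIN categories b ON a.category_id = b.id

Result:
name    | category 
--------+----------
Webcam  | Kitchen  
Tablet  | Tools    
Speaker | Outdoor  
Camera  | Furniture


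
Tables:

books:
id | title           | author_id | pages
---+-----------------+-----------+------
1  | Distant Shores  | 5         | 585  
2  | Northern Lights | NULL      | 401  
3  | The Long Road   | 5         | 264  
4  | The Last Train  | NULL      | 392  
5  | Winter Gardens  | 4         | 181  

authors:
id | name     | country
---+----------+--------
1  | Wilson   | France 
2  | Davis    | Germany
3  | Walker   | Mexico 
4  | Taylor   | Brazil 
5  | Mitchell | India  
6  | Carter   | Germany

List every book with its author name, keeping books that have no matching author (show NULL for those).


LEFT JOIN keeps every row from books (the left table); where author_id has no match in authors, the author columns become NULL. Walk through each book:
  - book 1 (Distant Shores): author_id=5 -> matches Mitchell
  - book 2 (Northern Lights): author_id=NULL, no match -> kept with NULL
  - book 3 (The Long Road): author_id=5 -> matches Mitchell
  - book 4 (The Last Train): author_id=NULL, no match -> kept with NULL
  - book 5 (Winter Gardens): author_id=4 -> matches Taylor
All 5 rows appear; 2 have NULL author.

SQL:
SELECT a.title, b.name AS author
FROM books a
LEFT JOIN authors b ON a.author_id = b.id

Result:
title           | author  
----------------+---------
Distant Shores  | Mitchell
Northern Lights | NULL    
The Long Road   | Mitchell
The Last Train  | NULL    
Winter Gardens  | Taylor  


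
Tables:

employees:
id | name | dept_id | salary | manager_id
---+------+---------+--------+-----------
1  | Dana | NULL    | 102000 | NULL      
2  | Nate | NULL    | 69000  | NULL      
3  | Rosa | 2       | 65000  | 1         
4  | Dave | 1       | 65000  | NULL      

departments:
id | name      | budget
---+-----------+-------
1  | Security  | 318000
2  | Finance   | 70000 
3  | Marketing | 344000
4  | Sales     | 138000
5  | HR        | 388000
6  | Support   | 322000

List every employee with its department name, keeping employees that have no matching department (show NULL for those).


LEFT JOIN keeps every row from employees (the left table); where dept_id has no match in departments, the department columns become NULL. Walk through each employee:
  - employee 1 (Dana): dept_id=NULL, no match -> kept with NULL
  - employee 2 (Nate): dept_id=NULL, no match -> kept with NULL
  - employee 3 (Rosa): dept_id=2 -> matches Finance
  - employee 4 (Dave): dept_id=1 -> matches Security
All 4 rows appear; 2 have NULL department.

SQL:
SELECT a.name, b.name AS department
FROM employees a
LEFT JOIN departments b ON a.dept_id = b.id

Result:
name | department
-----+-----------
Dana | NULL      
Nate | NULL      
Rosa | Finance   
Dave | Security  


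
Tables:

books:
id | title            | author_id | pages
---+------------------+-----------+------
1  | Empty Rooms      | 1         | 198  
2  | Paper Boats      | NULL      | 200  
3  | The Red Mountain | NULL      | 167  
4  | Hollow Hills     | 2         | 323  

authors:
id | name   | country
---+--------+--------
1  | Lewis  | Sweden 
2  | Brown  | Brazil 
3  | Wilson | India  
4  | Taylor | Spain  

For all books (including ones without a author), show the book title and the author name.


LEFT JOIN keeps every row from books (the left table); where author_id has no match in authors, the author columns become NULL. Walk through each book:
  - book 1 (Empty Rooms): author_id=1 -> matches Lewis
  - book 2 (Paper Boats): author_id=NULL, no match -> kept with NULL
  - book 3 (The Red Mountain): author_id=NULL, no match -> kept with NULL
  - book 4 (Hollow Hills): author_id=2 -> matches Brown
All 4 rows appear; 2 have NULL author.

SQL:
SELECT a.title, b.name AS author
FROM books a
LEFT JOIN authors b ON a.author_id = b.id

Result:
title            | author
-----------------+-------
Empty Rooms      | Lewis 
Paper Boats      | NULL  
The Red Mountain | NULL  
Hollow Hills     | Brown 


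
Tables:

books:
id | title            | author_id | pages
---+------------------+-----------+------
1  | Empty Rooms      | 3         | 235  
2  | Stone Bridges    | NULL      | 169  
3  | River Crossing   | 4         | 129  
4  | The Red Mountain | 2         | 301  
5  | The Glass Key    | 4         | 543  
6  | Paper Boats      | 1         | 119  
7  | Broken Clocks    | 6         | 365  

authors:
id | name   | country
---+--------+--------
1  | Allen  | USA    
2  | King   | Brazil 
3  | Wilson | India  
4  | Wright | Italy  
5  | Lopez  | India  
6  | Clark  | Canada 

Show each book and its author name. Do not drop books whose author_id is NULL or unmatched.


LEFT JOIN keeps every row from books (the left table); where author_id has no match in authors, the author columns become NULL. Walk through each book:
  - book 1 (Empty Rooms): author_id=3 -> matches Wilson
  - book 2 (Stone Bridges): author_id=NULL, no match -> kept with NULL
  - book 3 (River Crossing): author_id=4 -> matches Wright
  - book 4 (The Red Mountain): author_id=2 -> matches King
  - book 5 (The Glass Key): author_id=4 -> matches Wright
  - book 6 (Paper Boats): author_id=1 -> matches Allen
  - book 7 (Broken Clocks): author_id=6 -> matches Clark
All 7 rows appear; 1 has NULL author.

SQL:
SELECT a.title, b.name AS author
FROM books a
LEFT JOIN authors b ON a.author_id = b.id

Result:
title            | author
-----------------+-------
Empty Rooms      | Wilson
Stone Bridges    | NULL  
River Crossing   | Wright
The Red Mountain | King  
The Glass Key    | Wright
Paper Boats      | Allen 
Broken Clocks    | Clark 


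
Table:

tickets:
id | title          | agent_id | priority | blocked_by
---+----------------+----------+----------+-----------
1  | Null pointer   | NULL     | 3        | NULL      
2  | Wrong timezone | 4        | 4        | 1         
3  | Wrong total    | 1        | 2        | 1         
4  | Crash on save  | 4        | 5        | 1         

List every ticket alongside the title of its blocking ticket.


This is a self-join: tickets is joined to a second copy of itself, matching each row's blocked_by to another row's id. Use LEFT JOIN so rows with blocked_by=NULL are kept.
  - ticket 1 (Null pointer): blocked_by=NULL -> NULL
  - ticket 2 (Wrong timezone): blocked_by=1 -> Null pointer
  - ticket 3 (Wrong total): blocked_by=1 -> Null pointer
  - ticket 4 (Crash on save): blocked_by=1 -> Null pointer

SQL:
SELECT a.title AS item, b.title AS blocked_by
FROM tickets a
LEFT JOIN tickets b ON a.blocked_by = b.id

Result:
item           | blocked_by  
---------------+-------------
Null pointer   | NULL        
Wrong timezone | Null pointer
Wrong total    | Null pointer
Crash on save  | Null pointer


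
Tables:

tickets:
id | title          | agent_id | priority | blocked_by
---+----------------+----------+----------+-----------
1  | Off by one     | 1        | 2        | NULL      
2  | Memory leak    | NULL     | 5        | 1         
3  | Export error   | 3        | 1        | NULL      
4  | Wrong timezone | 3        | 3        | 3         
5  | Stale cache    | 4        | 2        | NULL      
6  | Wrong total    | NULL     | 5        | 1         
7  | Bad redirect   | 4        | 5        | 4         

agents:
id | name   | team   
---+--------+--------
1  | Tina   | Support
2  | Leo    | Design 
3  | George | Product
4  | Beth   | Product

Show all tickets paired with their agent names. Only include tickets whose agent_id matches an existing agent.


INNER JOIN keeps only tickets rows whose agent_id matches an id in agents. Walk through each ticket:
  - ticket 1 (Off by one): agent_id=1 -> matches Tina
  - ticket 2 (Memory leak): agent_id=NULL, no match -> dropped
  - ticket 3 (Export error): agent_id=3 -> matches George
  - ticket 4 (Wrong timezone): agent_id=3 -> matches George
  - ticket 5 (Stale cache): agent_id=4 -> matches Beth
  - ticket 6 (Wrong total): agent_id=NULL, no match -> dropped
  - ticket 7 (Bad redirect): agent_id=4 -> matches Beth
So 2 of 7 rows are dropped.

SQL:
SELECT a.title, b.name AS agent
FROM tickets a
INNER JOIN agents b ON a.agent_id = b.id

Result:
title          | agent 
---------------+-------
Off by one     | Tina  
Export error   | George
Wrong timezone | George
Stale cache    | Beth  
Bad redirect   | Beth  


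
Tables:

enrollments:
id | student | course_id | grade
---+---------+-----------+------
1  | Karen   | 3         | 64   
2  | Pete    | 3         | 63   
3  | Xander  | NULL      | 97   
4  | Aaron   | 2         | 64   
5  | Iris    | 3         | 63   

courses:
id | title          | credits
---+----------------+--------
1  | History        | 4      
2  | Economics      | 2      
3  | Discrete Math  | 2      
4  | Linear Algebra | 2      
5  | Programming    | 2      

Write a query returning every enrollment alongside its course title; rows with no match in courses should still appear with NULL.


LEFT JOIN keeps every row from enrollments (the left table); where course_id has no match in courses, the course columns become NULL. Walk through each enrollment:
  - enrollment 1 (Karen): course_id=3 -> matches Discrete Math
  - enrollment 2 (Pete): course_id=3 -> matches Discrete Math
  - enrollment 3 (Xander): course_id=NULL, no match -> kept with NULL
  - enrollment 4 (Aaron): course_id=2 -> matches Economics
  - enrollment 5 (Iris): course_id=3 -> matches Discrete Math
All 5 rows appear; 1 has NULL course.

SQL:
SELECT a.student, b.title AS course
FROM enrollments a
LEFT JOIN courses b ON a.course_id = b.id

Result:
student | course       
--------+--------------
Karen   | Discrete Math
Pete    | Discrete Math
Xander  | NULL         
Aaron   | Economics    
Iris    | Discrete Math


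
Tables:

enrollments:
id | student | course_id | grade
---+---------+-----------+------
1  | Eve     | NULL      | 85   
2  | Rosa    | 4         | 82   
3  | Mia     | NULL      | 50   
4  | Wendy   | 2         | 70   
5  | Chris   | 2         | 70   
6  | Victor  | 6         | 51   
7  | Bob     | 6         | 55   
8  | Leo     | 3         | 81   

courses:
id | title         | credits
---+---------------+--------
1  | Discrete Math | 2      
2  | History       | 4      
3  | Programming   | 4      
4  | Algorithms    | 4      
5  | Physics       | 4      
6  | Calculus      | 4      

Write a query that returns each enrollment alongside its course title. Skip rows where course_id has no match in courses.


INNER JOIN keeps only enrollments rows whose course_id matches an id in courses. Walk through each enrollment:
  - enrollment 1 (Eve): course_id=NULL, no match -> dropped
  - enrollment 2 (Rosa): course_id=4 -> matches Algorithms
  - enrollment 3 (Mia): course_id=NULL, no match -> dropped
  - enrollment 4 (Wendy): course_id=2 -> matches History
  - enrollment 5 (Chris): course_id=2 -> matches History
  - enrollment 6 (Victor): course_id=6 -> matches Calculus
  - enrollment 7 (Bob): course_id=6 -> matches Calculus
  - enrollment 8 (Leo): course_id=3 -> matches Programming
So 2 of 8 rows are dropped.

SQL:
SELECT a.student, b.title AS course
FROM enrollments a
INNER JOIN courses b ON a.course_id = b.id

Result:
student | course     
--------+------------
Rosa    | Algorithms 
Wendy   | History    
Chris   | History    
Victor  | Calculus   
Bob     | Calculus   
Leo     | Programming


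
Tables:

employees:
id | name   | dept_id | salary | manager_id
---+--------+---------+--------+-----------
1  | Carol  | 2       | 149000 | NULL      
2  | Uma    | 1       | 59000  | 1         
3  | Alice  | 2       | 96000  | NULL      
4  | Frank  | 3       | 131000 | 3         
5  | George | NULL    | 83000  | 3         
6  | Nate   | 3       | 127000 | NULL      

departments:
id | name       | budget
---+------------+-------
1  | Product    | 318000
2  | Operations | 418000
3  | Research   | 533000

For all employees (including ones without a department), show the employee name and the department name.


LEFT JOIN keeps every row from employees (the left table); where dept_id has no match in departments, the department columns become NULL. Walk through each employee:
  - employee 1 (Carol): dept_id=2 -> matches Operations
  - employee 2 (Uma): dept_id=1 -> matches Product
  - employee 3 (Alice): dept_id=2 -> matches Operations
  - employee 4 (Frank): dept_id=3 -> matches Research
  - employee 5 (George): dept_id=NULL, no match -> kept with NULL
  - employee 6 (Nate): dept_id=3 -> matches Research
All 6 rows appear; 1 has NULL department.

SQL:
SELECT a.name, b.name AS department
FROM employees a
LEFT JOIN departments b ON a.dept_id = b.id

Result:
name   | department
-------+-----------
Carol  | Operations
Uma    | Product   
Alice  | Operations
Frank  | Research  
George | NULL      
Nate   | Research  


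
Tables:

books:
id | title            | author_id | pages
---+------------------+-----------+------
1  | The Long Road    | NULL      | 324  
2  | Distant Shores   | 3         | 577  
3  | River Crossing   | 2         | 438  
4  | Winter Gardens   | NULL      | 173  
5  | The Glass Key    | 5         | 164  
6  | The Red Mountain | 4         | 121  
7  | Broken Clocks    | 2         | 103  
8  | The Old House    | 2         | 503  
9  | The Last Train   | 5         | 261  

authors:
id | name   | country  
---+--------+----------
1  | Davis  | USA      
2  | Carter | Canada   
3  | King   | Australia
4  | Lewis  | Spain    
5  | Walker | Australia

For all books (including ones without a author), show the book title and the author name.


LEFT JOIN keeps every row from books (the left table); where author_id has no match in authors, the author columns become NULL. Walk through each book:
  - book 1 (The Long Road): author_id=NULL, no match -> kept with NULL
  - book 2 (Distant Shores): author_id=3 -> matches King
  - book 3 (River Crossing): author_id=2 -> matches Carter
  - book 4 (Winter Gardens): author_id=NULL, no match -> kept with NULL
  - book 5 (The Glass Key): author_id=5 -> matches Walker
  - book 6 (The Red Mountain): author_id=4 -> matches Lewis
  - book 7 (Broken Clocks): author_id=2 -> matches Carter
  - book 8 (The Old House): author_id=2 -> matches Carter
  - book 9 (The Last Train): author_id=5 -> matches Walker
All 9 rows appear; 2 have NULL author.

SQL:
SELECT a.title, b.name AS author
FROM books a
LEFT JOIN authors b ON a.author_id = b.id

Result:
title            | author
-----------------+-------
The Long Road    | NULL  
Distant Shores   | King  
River Crossing   | Carter
Winter Gardens   | NULL  
The Glass Key    | Walker
The Red Mountain | Lewis 
Broken Clocks    | Carter
The Old House    | Carter
The Last Train   | Walker


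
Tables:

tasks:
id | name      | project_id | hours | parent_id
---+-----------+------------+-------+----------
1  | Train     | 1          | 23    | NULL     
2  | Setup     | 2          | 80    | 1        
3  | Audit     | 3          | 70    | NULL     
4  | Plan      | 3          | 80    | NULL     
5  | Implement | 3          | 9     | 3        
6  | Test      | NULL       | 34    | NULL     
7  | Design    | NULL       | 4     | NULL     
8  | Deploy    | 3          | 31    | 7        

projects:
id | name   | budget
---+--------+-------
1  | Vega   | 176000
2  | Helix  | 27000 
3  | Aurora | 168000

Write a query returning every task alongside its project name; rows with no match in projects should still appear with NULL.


LEFT JOIN keeps every row from tasks (the left table); where project_id has no match in projects, the project columns become NULL. Walk through each task:
  - task 1 (Train): project_id=1 -> matches Vega
  - task 2 (Setup): project_id=2 -> matches Helix
  - task 3 (Audit): project_id=3 -> matches Aurora
  - task 4 (Plan): project_id=3 -> matches Aurora
  - task 5 (Implement): project_id=3 -> matches Aurora
  - task 6 (Test): project_id=NULL, no match -> kept with NULL
  - task 7 (Design): project_id=NULL, no match -> kept with NULL
  - task 8 (Deploy): project_id=3 -> matches Aurora
All 8 rows appear; 2 have NULL project.

SQL:
SELECT a.name, b.name AS project
FROM tasks a
LEFT JOIN projects b ON a.project_id = b.id

Result:
name      | project
----------+--------
Train     | Vega   
Setup     | Helix  
Audit     | Aurora 
Plan      | Aurora 
Implement | Aurora 
Test      | NULL   
Design    | NULL   
Deploy    | Aurora 


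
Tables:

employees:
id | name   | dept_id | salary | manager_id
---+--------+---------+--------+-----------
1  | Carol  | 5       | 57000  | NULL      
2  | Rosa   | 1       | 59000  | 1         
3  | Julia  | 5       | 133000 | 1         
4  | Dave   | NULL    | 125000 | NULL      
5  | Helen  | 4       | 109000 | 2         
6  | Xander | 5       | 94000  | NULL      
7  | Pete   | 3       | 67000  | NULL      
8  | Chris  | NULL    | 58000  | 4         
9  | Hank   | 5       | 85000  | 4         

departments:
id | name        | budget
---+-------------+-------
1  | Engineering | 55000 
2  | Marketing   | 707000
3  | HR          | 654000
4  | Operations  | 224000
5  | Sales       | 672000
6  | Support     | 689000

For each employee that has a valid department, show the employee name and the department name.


INNER JOIN keeps only employees rows whose dept_id matches an id in departments. Walk through each employee:
  - employee 1 (Carol): dept_id=5 -> matches Sales
  - employee 2 (Rosa): dept_id=1 -> matches Engineering
  - employee 3 (Julia): dept_id=5 -> matches Sales
  - employee 4 (Dave): dept_id=NULL, no match -> dropped
  - employee 5 (Helen): dept_id=4 -> matches Operations
  - employee 6 (Xander): dept_id=5 -> matches Sales
  - employee 7 (Pete): dept_id=3 -> matches HR
  - employee 8 (Chris): dept_id=NULL, no match -> dropped
  - employee 9 (Hank): dept_id=5 -> matches Sales
So 2 of 9 rows are dropped.

SQL:
SELECT a.name, b.name AS department
FROM employees a
INNER JOIN departments b ON a.dept_id = b.id

Result:
name   | department 
-------+------------
Carol  | Sales      
Rosa   | Engineering
Julia  | Sales      
Helen  | Operations 
Xander | Sales      
Pete   | HR         
Hank   | Sales      


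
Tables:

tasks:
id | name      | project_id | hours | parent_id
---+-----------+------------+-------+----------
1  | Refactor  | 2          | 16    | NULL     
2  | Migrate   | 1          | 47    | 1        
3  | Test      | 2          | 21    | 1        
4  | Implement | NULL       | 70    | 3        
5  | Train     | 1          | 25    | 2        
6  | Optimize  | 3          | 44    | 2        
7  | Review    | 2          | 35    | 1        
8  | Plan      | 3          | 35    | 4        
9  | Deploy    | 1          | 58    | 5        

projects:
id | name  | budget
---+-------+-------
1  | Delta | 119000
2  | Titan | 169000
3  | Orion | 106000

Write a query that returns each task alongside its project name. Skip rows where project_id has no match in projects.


INNER JOIN keeps only tasks rows whose project_id matches an id in projects. Walk through each task:
  - task 1 (Refactor): project_id=2 -> matches Titan
  - task 2 (Migrate): project_id=1 -> matches Delta
  - task 3 (Test): project_id=2 -> matches Titan
  - task 4 (Implement): project_id=NULL, no match -> dropped
  - task 5 (Train): project_id=1 -> matches Delta
  - task 6 (Optimize): project_id=3 -> matches Orion
  - task 7 (Review): project_id=2 -> matches Titan
  - task 8 (Plan): project_id=3 -> matches Orion
  - task 9 (Deploy): project_id=1 -> matches Delta
So 1 of 9 rows is dropped.

SQL:
SELECT a.name, b.name AS project
FROM tasks a
INNER JOIN projects b ON a.project_id = b.id

Result:
name     | project
---------+--------
Refactor | Titan  
Migrate  | Delta  
Test     | Titan  
Train    | Delta  
Optimize | Orion  
Review   | Titan  
Plan     | Orion  
Deploy   | Delta  


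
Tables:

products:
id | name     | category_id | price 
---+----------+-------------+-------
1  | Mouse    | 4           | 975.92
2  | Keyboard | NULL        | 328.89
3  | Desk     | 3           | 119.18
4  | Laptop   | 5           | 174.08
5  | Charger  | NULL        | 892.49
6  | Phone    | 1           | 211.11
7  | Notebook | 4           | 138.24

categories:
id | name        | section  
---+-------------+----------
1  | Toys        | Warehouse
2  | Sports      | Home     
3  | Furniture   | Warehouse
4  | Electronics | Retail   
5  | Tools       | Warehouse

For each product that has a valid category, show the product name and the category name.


INNER JOIN keeps only products rows whose category_id matches an id in categories. Walk through each product:
  - product 1 (Mouse): category_id=4 -> matches Electronics
  - product 2 (Keyboard): category_id=NULL, no match -> dropped
  - product 3 (Desk): category_id=3 -> matches Furniture
  - product 4 (Laptop): category_id=5 -> matches Tools
  - product 5 (Charger): category_id=NULL, no match -> dropped
  - product 6 (Phone): category_id=1 -> matches Toys
  - product 7 (Notebook): category_id=4 -> matches Electronics
So 2 of 7 rows are dropped.

SQL:
SELECT a.name, b.name AS category
FROM products a
INNER JOIN categories b ON a.category_id = b.id

Result:
name     | category   
---------+------------
Mouse    | Electronics
Desk     | Furniture  
Laptop   | Tools      
Phone    | Toys       
Notebook | Electronics


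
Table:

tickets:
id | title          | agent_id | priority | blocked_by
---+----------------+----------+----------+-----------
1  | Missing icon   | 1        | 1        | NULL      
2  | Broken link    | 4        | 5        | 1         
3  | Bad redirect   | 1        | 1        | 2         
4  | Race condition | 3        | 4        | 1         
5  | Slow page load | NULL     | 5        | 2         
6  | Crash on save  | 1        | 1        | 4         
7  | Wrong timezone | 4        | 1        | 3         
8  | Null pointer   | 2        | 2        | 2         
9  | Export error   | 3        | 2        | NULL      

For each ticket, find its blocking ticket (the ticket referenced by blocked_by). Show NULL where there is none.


This is a self-join: tickets is joined to a second copy of itself, matching each row's blocked_by to another row's id. Use LEFT JOIN so rows with blocked_by=NULL are kept.
  - ticket 1 (Missing icon): blocked_by=NULL -> NULL
  - ticket 2 (Broken link): blocked_by=1 -> Missing icon
  - ticket 3 (Bad redirect): blocked_by=2 -> Broken link
  - ticket 4 (Race condition): blocked_by=1 -> Missing icon
  - ticket 5 (Slow page load): blocked_by=2 -> Broken link
  - ticket 6 (Crash on save): blocked_by=4 -> Race condition
  - ticket 7 (Wrong timezone): blocked_by=3 -> Bad redirect
  - ticket 8 (Null pointer): blocked_by=2 -> Broken link
  - ticket 9 (Export error): blocked_by=NULL -> NULL

SQL:
SELECT a.title AS item, b.title AS blocked_by
FROM tickets a
LEFT JOIN tickets b ON a.blocked_by = b.id

Result:
item           | blocked_by    
---------------+---------------
Missing icon   | NULL          
Broken link    | Missing icon  
Bad redirect   | Broken link   
Race condition | Missing icon  
Slow page load | Broken link   
Crash on save  | Race condition
Wrong timezone | Bad redirect  
Null pointer   | Broken link   
Export error   | NULL          


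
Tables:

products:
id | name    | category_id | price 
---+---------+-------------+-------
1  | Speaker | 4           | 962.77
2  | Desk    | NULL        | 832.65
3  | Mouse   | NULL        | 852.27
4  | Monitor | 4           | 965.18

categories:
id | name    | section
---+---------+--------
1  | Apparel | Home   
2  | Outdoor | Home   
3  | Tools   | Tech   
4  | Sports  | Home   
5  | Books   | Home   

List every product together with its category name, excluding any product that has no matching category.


INNER JOIN keeps only products rows whose category_id matches an id in categories. Walk through each product:
  - product 1 (Speaker): category_id=4 -> matches Sports
  - product 2 (Desk): category_id=NULL, no match -> dropped
  - product 3 (Mouse): category_id=NULL, no match -> dropped
  - product 4 (Monitor): category_id=4 -> matches Sports
So 2 of 4 rows are dropped.

SQL:
SELECT a.name, b.name AS category
FROM products a
INNER JOIN categories b ON a.category_id = b.id

Result:
name    | category
--------+---------
Speaker | Sports  
Monitor | Sports  


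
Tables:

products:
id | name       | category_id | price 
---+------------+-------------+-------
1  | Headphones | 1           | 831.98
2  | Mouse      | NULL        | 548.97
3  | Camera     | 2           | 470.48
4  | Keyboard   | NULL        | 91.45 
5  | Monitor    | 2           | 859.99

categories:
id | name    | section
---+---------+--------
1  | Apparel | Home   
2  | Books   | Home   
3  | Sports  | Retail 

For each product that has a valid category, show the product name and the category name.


INNER JOIN keeps only products rows whose category_id matches an id in categories. Walk through each product:
  - product 1 (Headphones): category_id=1 -> matches Apparel
  - product 2 (Mouse): category_id=NULL, no match -> dropped
  - product 3 (Camera): category_id=2 -> matches Books
  - product 4 (Keyboard): category_id=NULL, no match -> dropped
  - product 5 (Monitor): category_id=2 -> matches Books
So 2 of 5 rows are dropped.

SQL:
SELECT a.name, b.name AS category
FROM products a
INNER JOIN categories b ON a.category_id = b.id

Result:
name       | category
-----------+---------
Headphones | Apparel 
Camera     | Books   
Monitor    | Books   


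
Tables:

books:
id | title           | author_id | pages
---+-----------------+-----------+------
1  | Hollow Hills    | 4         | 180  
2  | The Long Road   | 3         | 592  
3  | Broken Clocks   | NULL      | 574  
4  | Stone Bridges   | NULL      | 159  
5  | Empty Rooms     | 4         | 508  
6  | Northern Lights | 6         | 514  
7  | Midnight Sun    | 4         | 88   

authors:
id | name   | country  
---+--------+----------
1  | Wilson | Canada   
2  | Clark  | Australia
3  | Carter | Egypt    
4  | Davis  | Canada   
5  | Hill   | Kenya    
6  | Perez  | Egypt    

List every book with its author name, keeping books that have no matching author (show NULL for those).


LEFT JOIN keeps every row from books (the left table); where author_id has no match in authors, the author columns become NULL. Walk through each book:
  - book 1 (Hollow Hills): author_id=4 -> matches Davis
  - book 2 (The Long Road): author_id=3 -> matches Carter
  - book 3 (Broken Clocks): author_id=NULL, no match -> kept with NULL
  - book 4 (Stone Bridges): author_id=NULL, no match -> kept with NULL
  - book 5 (Empty Rooms): author_id=4 -> matches Davis
  - book 6 (Northern Lights): author_id=6 -> matches Perez
  - book 7 (Midnight Sun): author_id=4 -> matches Davis
All 7 rows appear; 2 have NULL author.

SQL:
SELECT a.title, b.name AS author
FROM books a
LEFT JOIN authors b ON a.author_id = b.id

Result:
title           | author
----------------+-------
Hollow Hills    | Davis 
The Long Road   | Carter
Broken Clocks   | NULL  
Stone Bridges   | NULL  
Empty Rooms     | Davis 
Northern Lights | Perez 
Midnight Sun    | Davis 


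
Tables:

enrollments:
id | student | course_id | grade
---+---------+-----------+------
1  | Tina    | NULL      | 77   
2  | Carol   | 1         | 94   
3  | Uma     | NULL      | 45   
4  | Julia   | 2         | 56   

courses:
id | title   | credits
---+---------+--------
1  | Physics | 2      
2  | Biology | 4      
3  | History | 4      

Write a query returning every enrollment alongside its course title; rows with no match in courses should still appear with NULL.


LEFT JOIN keeps every row from enrollments (the left table); where course_id has no match in courses, the course columns become NULL. Walk through each enrollment:
  - enrollment 1 (Tina): course_id=NULL, no match -> kept with NULL
  - enrollment 2 (Carol): course_id=1 -> matches Physics
  - enrollment 3 (Uma): course_id=NULL, no match -> kept with NULL
  - enrollment 4 (Julia): course_id=2 -> matches Biology
All 4 rows appear; 2 have NULL course.

SQL:
SELECT a.student, b.title AS course
FROM enrollments a
LEFT JOIN courses b ON a.course_id = b.id

Result:
student | course 
--------+--------
Tina    | NULL   
Carol   | Physics
Uma     | NULL   
Julia   | Biology


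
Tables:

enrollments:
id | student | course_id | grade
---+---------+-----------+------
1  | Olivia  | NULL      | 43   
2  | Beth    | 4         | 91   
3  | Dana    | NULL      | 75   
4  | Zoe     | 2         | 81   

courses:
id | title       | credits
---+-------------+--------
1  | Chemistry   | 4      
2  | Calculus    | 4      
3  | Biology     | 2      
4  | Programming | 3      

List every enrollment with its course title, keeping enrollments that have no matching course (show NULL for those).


LEFT JOIN keeps every row from enrollments (the left table); where course_id has no match in courses, the course columns become NULL. Walk through each enrollment:
  - enrollment 1 (Olivia): course_id=NULL, no match -> kept with NULL
  - enrollment 2 (Beth): course_id=4 -> matches Programming
  - enrollment 3 (Dana): course_id=NULL, no match -> kept with NULL
  - enrollment 4 (Zoe): course_id=2 -> matches Calculus
All 4 rows appear; 2 have NULL course.

SQL:
SELECT a.student, b.title AS course
FROM enrollments a
LEFT JOIN courses b ON a.course_id = b.id

Result:
student | course     
--------+------------
Olivia  | NULL       
Beth    | Programming
Dana    | NULL       
Zoe     | Calculus   
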